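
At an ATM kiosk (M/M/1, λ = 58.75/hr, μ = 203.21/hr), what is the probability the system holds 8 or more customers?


ρ = 58.75/203.21 = 0.2891
P(N ≥ n) = ρ^n = 0.2891^8 = 0.00004881

Final: 0.00004881


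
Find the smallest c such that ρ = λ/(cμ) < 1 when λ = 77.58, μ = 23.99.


Stability requires cμ > λ ⇔ c > λ/μ.
λ/μ = 77.58/23.99 = 3.2338
Minimum integer c = ⌊3.2338⌋ + 1 = 4
Check: 4·23.99 = 95.96 > 77.58, while 3·23.99 = 71.97 ≤ 77.58

Final: 4 servers


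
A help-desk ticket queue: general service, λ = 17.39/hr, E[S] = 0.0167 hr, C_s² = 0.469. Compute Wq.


ρ = λ·E[S] = 17.39·0.0167 = 0.2904
E[S²] = E[S]²(1+C_s²) = 0.0167²·(1+0.469) = 0.0004097
Wq = λ·E[S²]/(2(1−ρ)) = 17.39·0.0004097/(2·0.7096) = 0.005020 hr

Final: 0.005020 hr


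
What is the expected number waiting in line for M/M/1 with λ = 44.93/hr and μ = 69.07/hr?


ρ = 44.93/69.07 = 0.6505
Lq = ρ²/(1−ρ) = 0.4231/0.3495 = 1.2107

Final: 1.2107


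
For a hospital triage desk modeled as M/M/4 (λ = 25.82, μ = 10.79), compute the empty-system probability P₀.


a = λ/μ = 25.82/10.79 = 2.3930; ρ = a/c = 0.5982
Σ_{k=0}^{3} a^k/k! (terms k=0..3) = 1.00000 + 2.39296 + 2.86312 + 2.28377 = 8.53985
Tail: a^4/(4!(1−ρ)) = 32.78983/(24·0.4018) = 3.40064
P₀ = 1/(8.53985 + 3.40064) = 1/11.94049 = 0.083749

Final: 0.083749


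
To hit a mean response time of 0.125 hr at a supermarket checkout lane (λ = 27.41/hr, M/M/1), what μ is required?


W = 1/(μ−λ) ⇒ μ − λ = 1/W = 1/0.125 = 8.0000
μ = λ + 1/W = 27.41 + 8.0000 = 35.4100 per hr

Final: 35.4100 /hr


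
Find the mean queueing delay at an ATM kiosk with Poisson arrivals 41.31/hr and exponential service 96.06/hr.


ρ = 41.31/96.06 = 0.4300
Wq = ρ/(μ−λ) = 0.4300/(96.06 − 41.31) = 0.4300/54.75 = 0.007855 hr

Final: 0.007855 hr


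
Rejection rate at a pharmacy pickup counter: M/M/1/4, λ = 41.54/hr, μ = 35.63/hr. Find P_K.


ρ = λ/μ = 41.54/35.63 = 1.1659
P_K = (1−ρ)ρ^K/(1−ρ^(K+1)) = (-0.1659·1.847578)/(1 − 2.154038)
= -0.306460/-1.154038 = 0.265555

Final: 0.265555


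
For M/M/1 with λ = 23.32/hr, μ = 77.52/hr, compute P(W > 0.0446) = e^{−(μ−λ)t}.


W ~ Exponential(μ−λ) for M/M/1.
μ − λ = 77.52 − 23.32 = 54.2000
P(W > t) = e^{−(μ−λ)t} = e^{−2.4173} = 0.089160

Final: 0.089160


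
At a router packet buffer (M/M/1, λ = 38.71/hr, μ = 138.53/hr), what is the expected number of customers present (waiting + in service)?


ρ = λ/μ = 38.71/138.53 = 0.2794
L = ρ/(1−ρ) = 0.2794/(1 − 0.2794) = 0.2794/0.7206 = 0.3878

Final: 0.3878


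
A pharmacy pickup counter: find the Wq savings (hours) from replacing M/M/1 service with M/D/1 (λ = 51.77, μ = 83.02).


ρ = 51.77/83.02 = 0.6236
Wq(M/M/1) = ρ/(μ−λ) = 0.6236/31.25 = 0.01995 hr
Wq(M/D/1) = ρ/(2(μ−λ)) = 0.009977 hr
Savings = 0.01995 − 0.009977 = 0.009977 hr

Final: 0.009977 hr


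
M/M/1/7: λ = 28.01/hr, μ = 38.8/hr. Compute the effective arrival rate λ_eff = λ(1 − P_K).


ρ = 0.7219; P_K = (1−ρ)ρ^7/(1−ρ^8) = 0.030679
λ_eff = λ(1 − P_K) = 28.01·(1 − 0.030679) = 28.01·0.969321 = 27.1507 /hr

Final: 27.1507 /hr


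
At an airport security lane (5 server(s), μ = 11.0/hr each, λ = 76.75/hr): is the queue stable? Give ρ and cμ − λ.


Total capacity cμ = 5·11.0 = 55.00/hr
ρ = λ/(cμ) = 76.75/55.00 = 1.3955
Stable ⇔ ρ < 1: NO
Spare capacity = cμ − λ = 55.00 − 76.75 = -21.75/hr

Final: ρ = 1.3955; unstable; margin = -21.75/hr


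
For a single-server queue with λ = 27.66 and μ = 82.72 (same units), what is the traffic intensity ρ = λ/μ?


ρ = λ/μ = 27.66/82.72 = 0.3344

Final: 0.3344


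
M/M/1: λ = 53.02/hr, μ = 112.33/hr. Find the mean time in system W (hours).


W = 1/(μ−λ) = 1/(112.33 − 53.02) = 1/59.31 = 0.01686 hr

Final: 0.01686 hr


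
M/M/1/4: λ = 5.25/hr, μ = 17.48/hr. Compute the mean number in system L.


ρ = 5.25/17.48 = 0.3003
L = ρ[1 − (K+1)ρ^K + Kρ^(K+1)] / [(1−ρ)(1−ρ^(K+1))]
Numerator: 0.3003·(1 − 5·0.008137 + 4·0.002444) = 0.291060
Denominator: (0.6997)·(0.997556) = 0.697947
L = 0.291060/0.697947 = 0.4170

Final: 0.4170


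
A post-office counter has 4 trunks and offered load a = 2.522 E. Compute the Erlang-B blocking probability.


B(c,a) = (a^c/c!) / Σ_{k=0}^{c} a^k/k!
a^4/4! = 1.685657
Σ terms (k=0..4): 1.00000 + 2.52200 + 3.18024 + 2.67352 + 1.68566 = 11.061422
B = 1.685657/11.061422 = 0.152391

Final: 0.152391


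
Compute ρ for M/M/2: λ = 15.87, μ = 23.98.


ρ = λ/(cμ) = 15.87/(2·23.98) = 15.87/47.96 = 0.3309

Final: 0.3309


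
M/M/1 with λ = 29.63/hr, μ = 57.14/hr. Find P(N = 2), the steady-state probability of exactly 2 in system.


ρ = 29.63/57.14 = 0.5186
P_n = (1−ρ)·ρ^n = (1 − 0.5186)·0.5186^2 = 0.4814·0.268895 = 0.129459

Final: 0.129459


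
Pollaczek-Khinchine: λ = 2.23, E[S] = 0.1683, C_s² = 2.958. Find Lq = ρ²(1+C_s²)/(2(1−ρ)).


ρ = λ·E[S] = 2.23·0.1683 = 0.3753
Lq = ρ²(1+C_s²)/(2(1−ρ)) = 0.1409·(1+2.958)/(2·0.6247)
= 0.1409·3.9580/1.2494 = 0.44623

Final: 0.44623


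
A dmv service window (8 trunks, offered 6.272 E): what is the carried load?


B(8,6.272) = 0.137127 (Erlang-B)
Carried load = a(1 − B) = 6.272·(1 − 0.137127) = 6.272·0.862873 = 5.4119 E

Final: 5.4119 Erlangs


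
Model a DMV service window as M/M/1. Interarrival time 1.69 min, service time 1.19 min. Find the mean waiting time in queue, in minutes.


λ = 60/1.69 = 35.5030 /hr
μ = 60/1.19 = 50.4202 /hr
ρ = λ/μ = 35.5030/50.4202 = 0.7041
Wq = ρ/(μ−λ) = 0.7041/(50.4202−35.5030) = 0.04720 hr
In minutes: 0.04720·60 = 2.832 min

Final: 2.832 min


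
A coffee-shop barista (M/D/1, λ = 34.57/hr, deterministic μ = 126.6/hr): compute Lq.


ρ = 34.57/126.6 = 0.2731
M/D/1: Lq = ρ²/(2(1−ρ)) = 0.07456/(2·0.7269) = 0.05129

Final: 0.05129


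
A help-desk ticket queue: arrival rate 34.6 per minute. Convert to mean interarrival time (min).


Mean interarrival time = 1/λ = 1/34.6 minute = 0.02890 minute
In minutes: 0.02890 × 1 = 0.02890 min

Final: 0.02890 min


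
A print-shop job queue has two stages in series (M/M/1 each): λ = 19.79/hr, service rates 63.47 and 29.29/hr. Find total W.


Each node sees arrival rate λ = 19.79/hr (tandem ⇒ throughput preserved).
W₁ = 1/(μ₁−λ) = 1/(63.47−19.79) = 0.02289 hr
W₂ = 1/(μ₂−λ) = 1/(29.29−19.79) = 0.10526 hr
W_total = W₁ + W₂ = 0.02289 + 0.10526 = 0.12816 hr

Final: 0.12816 hr


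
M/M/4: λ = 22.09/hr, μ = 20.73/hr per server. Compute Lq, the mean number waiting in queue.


a = λ/μ = 1.0656; ρ = a/4 = 0.2664
P₀ = 0.343848
Lq = P₀·a^c·ρ / (c!·(1−ρ)²) = 0.343848·1.28939·0.2664/(24·0.53817)
= 0.009144

Final: 0.009144


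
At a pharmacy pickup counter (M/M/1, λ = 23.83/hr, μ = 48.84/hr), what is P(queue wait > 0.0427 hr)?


ρ = 23.83/48.84 = 0.4879
P(Wq > t) = ρ·e^{−(μ−λ)t} = 0.4879·e^{−1.0679}
= 0.4879·0.343720 = 0.167708

Final: 0.167708


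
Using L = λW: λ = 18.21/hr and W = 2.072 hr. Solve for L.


L = λW = 18.21·2.072 = 37.7311

Final: 37.7311


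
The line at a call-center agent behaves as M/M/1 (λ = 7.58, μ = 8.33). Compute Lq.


ρ = 7.58/8.33 = 0.9100
Lq = ρ²/(1−ρ) = 0.8280/0.09004 = 9.1967

Final: 9.1967


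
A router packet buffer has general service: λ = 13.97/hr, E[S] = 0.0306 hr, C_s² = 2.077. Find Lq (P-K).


ρ = λ·E[S] = 13.97·0.0306 = 0.4275
Lq = ρ²(1+C_s²)/(2(1−ρ)) = 0.1827·(1+2.077)/(2·0.5725)
= 0.1827·3.0770/1.1450 = 0.49107

Final: 0.49107


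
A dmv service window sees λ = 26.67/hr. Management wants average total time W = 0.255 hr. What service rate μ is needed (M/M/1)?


W = 1/(μ−λ) ⇒ μ − λ = 1/W = 1/0.255 = 3.9216
μ = λ + 1/W = 26.67 + 3.9216 = 30.5916 per hr

Final: 30.5916 /hr


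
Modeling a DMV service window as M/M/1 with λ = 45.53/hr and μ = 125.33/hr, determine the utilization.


ρ = λ/μ = 45.53/125.33 = 0.3633

Final: 0.3633


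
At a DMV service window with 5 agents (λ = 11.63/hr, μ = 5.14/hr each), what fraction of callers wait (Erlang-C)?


a = λ/μ = 2.2626; ρ = a/5 = 0.4525
P₀ = 0.102587 (from M/M/c formula)
C(c,a) = [a^c/(c!(1−ρ))]·P₀ = [59.30386/(120·0.5475)]·0.102587
= 0.90269·0.102587 = 0.092605

Final: 0.092605


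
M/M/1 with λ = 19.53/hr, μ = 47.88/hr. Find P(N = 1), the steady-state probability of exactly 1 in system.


ρ = 19.53/47.88 = 0.4079
P_n = (1−ρ)·ρ^n = (1 − 0.4079)·0.4079^1 = 0.5921·0.407895 = 0.241517

Final: 0.241517


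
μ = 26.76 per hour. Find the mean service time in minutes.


Mean service time = 1/μ = 1/26.76 hour = 0.03737 hour
In minutes: 0.03737 × 60 = 2.2422 min

Final: 2.2422 min


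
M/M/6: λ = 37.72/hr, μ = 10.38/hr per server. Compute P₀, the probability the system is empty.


a = λ/μ = 37.72/10.38 = 3.6339; ρ = a/c = 0.6057
Σ_{k=0}^{5} a^k/k! (terms k=0..5) = 1.00000 + 3.63391 + 6.60266 + 7.99782 + 7.26584 + 5.28069 = 31.78092
Tail: a^6/(6!(1−ρ)) = 2302.74572/(720·0.3943) = 8.11024
P₀ = 1/(31.78092 + 8.11024) = 1/39.89116 = 0.025068

Final: 0.025068


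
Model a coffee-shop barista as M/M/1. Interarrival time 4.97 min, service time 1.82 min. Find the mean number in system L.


λ = 60/4.97 = 12.0724 /hr
μ = 60/1.82 = 32.9670 /hr
ρ = λ/μ = 12.0724/32.9670 = 0.3662
L = ρ/(1−ρ) = 0.3662/0.6338 = 0.5778

Final: 0.5778


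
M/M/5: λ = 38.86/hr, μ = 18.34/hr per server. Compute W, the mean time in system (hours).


a = 2.1189; ρ = 0.4238; P₀ = 0.118954
Lq = P₀·a^c·ρ/(c!(1−ρ)²) = 0.05403
Wq = Lq/λ = 0.05403/38.86 = 0.001390 hr
W = Wq + 1/μ = 0.001390 + 0.05453 = 0.05592 hr

Final: 0.05592 hr


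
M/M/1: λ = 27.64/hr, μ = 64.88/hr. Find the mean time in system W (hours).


W = 1/(μ−λ) = 1/(64.88 − 27.64) = 1/37.24 = 0.02685 hr

Final: 0.02685 hr


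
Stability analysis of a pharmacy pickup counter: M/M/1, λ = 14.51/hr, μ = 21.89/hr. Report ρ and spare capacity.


Total capacity cμ = 1·21.89 = 21.89/hr
ρ = λ/(cμ) = 14.51/21.89 = 0.6629
Stable ⇔ ρ < 1: YES
Spare capacity = cμ − λ = 21.89 − 14.51 = 7.38/hr

Final: ρ = 0.6629; stable; margin = 7.38/hr


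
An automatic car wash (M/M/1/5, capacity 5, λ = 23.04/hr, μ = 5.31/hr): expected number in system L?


ρ = 23.04/5.31 = 4.3390
L = ρ[1 − (K+1)ρ^K + Kρ^(K+1)] / [(1−ρ)(1−ρ^(K+1))]
Numerator: 4.3390·(1 − 6·1537.941331 + 5·6673.101367) = 104738.099425
Denominator: (-3.3390)·(-6672.101367) = 22278.033379
L = 104738.099425/22278.033379 = 4.7014

Final: 4.7014


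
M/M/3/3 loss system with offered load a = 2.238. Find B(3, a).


B(c,a) = (a^c/c!) / Σ_{k=0}^{c} a^k/k!
a^3/3! = 1.868224
Σ terms (k=0..3): 1.00000 + 2.23800 + 2.50432 + 1.86822 = 7.610546
B = 1.868224/7.610546 = 0.245478

Final: 0.245478


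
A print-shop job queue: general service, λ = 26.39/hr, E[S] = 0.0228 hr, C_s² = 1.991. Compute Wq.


ρ = λ·E[S] = 26.39·0.0228 = 0.6017
E[S²] = E[S]²(1+C_s²) = 0.0228²·(1+1.991) = 0.001555
Wq = λ·E[S²]/(2(1−ρ)) = 26.39·0.001555/(2·0.3983) = 0.05151 hr

Final: 0.05151 hr


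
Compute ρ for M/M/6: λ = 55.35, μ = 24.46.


ρ = λ/(cμ) = 55.35/(6·24.46) = 55.35/146.76 = 0.3771

Final: 0.3771


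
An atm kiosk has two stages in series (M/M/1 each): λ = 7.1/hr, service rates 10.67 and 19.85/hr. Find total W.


Each node sees arrival rate λ = 7.1/hr (tandem ⇒ throughput preserved).
W₁ = 1/(μ₁−λ) = 1/(10.67−7.1) = 0.28011 hr
W₂ = 1/(μ₂−λ) = 1/(19.85−7.1) = 0.07843 hr
W_total = W₁ + W₂ = 0.28011 + 0.07843 = 0.35854 hr

Final: 0.35854 hr


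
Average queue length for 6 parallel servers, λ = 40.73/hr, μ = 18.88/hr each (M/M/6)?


a = λ/μ = 2.1573; ρ = a/6 = 0.3596
P₀ = 0.115365
Lq = P₀·a^c·ρ / (c!·(1−ρ)²) = 0.115365·100.80325·0.3596/(720·0.41017)
= 0.01416

Final: 0.01416


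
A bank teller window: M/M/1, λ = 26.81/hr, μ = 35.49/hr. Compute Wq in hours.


ρ = 26.81/35.49 = 0.7554
Wq = ρ/(μ−λ) = 0.7554/(35.49 − 26.81) = 0.7554/8.68 = 0.08703 hr

Final: 0.08703 hr


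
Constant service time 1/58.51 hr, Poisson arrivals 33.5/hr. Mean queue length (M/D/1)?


ρ = 33.5/58.51 = 0.5726
M/D/1: Lq = ρ²/(2(1−ρ)) = 0.3278/(2·0.4274) = 0.38346

Final: 0.38346


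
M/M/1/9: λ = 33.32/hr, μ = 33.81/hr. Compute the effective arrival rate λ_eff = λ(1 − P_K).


ρ = 0.9855; P_K = (1−ρ)ρ^9/(1−ρ^10) = 0.093559
λ_eff = λ(1 − P_K) = 33.32·(1 − 0.093559) = 33.32·0.906441 = 30.2026 /hr

Final: 30.2026 /hr


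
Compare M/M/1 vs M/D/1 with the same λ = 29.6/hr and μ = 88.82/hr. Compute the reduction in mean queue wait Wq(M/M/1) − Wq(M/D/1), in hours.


ρ = 29.6/88.82 = 0.3333
Wq(M/M/1) = ρ/(μ−λ) = 0.3333/59.22 = 0.005627 hr
Wq(M/D/1) = ρ/(2(μ−λ)) = 0.002814 hr
Savings = 0.005627 − 0.002814 = 0.002814 hr

Final: 0.002814 hr


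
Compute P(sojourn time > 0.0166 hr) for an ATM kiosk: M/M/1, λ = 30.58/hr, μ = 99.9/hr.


W ~ Exponential(μ−λ) for M/M/1.
μ − λ = 99.9 − 30.58 = 69.3200
P(W > t) = e^{−(μ−λ)t} = e^{−1.1507} = 0.316411

Final: 0.316411


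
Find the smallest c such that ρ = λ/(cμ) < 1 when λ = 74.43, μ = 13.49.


Stability requires cμ > λ ⇔ c > λ/μ.
λ/μ = 74.43/13.49 = 5.5174
Minimum integer c = ⌊5.5174⌋ + 1 = 6
Check: 6·13.49 = 80.94 > 74.43, while 5·13.49 = 67.45 ≤ 74.43

Final: 6 servers


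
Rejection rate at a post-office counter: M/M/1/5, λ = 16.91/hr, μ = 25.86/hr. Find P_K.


ρ = λ/μ = 16.91/25.86 = 0.6539
P_K = (1−ρ)ρ^K/(1−ρ^(K+1)) = (0.3461·0.119557)/(1 − 0.078179)
= 0.041378/0.921821 = 0.044887

Final: 0.044887


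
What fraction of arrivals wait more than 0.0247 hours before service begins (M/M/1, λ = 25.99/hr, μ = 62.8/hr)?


ρ = 25.99/62.8 = 0.4139
P(Wq > t) = ρ·e^{−(μ−λ)t} = 0.4139·e^{−0.9092}
= 0.4139·0.402844 = 0.166718

Final: 0.166718


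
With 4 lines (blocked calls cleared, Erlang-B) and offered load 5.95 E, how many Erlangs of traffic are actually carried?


B(4,5.95) = 0.466350 (Erlang-B)
Carried load = a(1 − B) = 5.95·(1 − 0.466350) = 5.95·0.533650 = 3.1752 E

Final: 3.1752 Erlangs


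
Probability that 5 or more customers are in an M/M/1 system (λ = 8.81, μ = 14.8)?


ρ = 8.81/14.8 = 0.5953
P(N ≥ n) = ρ^n = 0.5953^5 = 0.074743

Final: 0.074743


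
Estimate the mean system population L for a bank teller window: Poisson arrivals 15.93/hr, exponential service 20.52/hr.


ρ = λ/μ = 15.93/20.52 = 0.7763
L = ρ/(1−ρ) = 0.7763/(1 − 0.7763) = 0.7763/0.2237 = 3.4706

Final: 3.4706


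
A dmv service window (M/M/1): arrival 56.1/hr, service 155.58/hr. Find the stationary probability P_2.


ρ = 56.1/155.58 = 0.3606
P_n = (1−ρ)·ρ^n = (1 − 0.3606)·0.3606^2 = 0.6394·0.130022 = 0.083138

Final: 0.083138


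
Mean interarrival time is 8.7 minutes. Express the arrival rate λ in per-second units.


λ = 1/(interarrival time) in consistent units.
1 second = 0.0166667 min, so λ = 0.0166667/8.7 = 0.001916 per second

Final: 0.001916 /sec


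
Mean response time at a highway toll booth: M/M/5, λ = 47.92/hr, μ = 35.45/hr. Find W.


a = 1.3518; ρ = 0.2704; P₀ = 0.258549
Lq = P₀·a^c·ρ/(c!(1−ρ)²) = 0.004938
Wq = Lq/λ = 0.004938/47.92 = 0.0001031 hr
W = Wq + 1/μ = 0.0001031 + 0.02821 = 0.02831 hr

Final: 0.02831 hr


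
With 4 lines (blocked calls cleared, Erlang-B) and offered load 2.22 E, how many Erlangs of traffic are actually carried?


B(4,2.22) = 0.118788 (Erlang-B)
Carried load = a(1 − B) = 2.22·(1 − 0.118788) = 2.22·0.881212 = 1.9563 E

Final: 1.9563 Erlangs


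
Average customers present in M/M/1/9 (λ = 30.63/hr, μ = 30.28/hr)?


ρ = 30.63/30.28 = 1.0116
L = ρ[1 − (K+1)ρ^K + Kρ^(K+1)] / [(1−ρ)(1−ρ^(K+1))]
Numerator: 1.0116·(1 − 10·1.108971 + 9·1.121789) = 0.006468
Denominator: (-0.01156)·(-0.121789) = 0.001408
L = 0.006468/0.001408 = 4.5948

Final: 4.5948


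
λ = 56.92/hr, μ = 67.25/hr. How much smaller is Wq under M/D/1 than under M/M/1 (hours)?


ρ = 56.92/67.25 = 0.8464
Wq(M/M/1) = ρ/(μ−λ) = 0.8464/10.33 = 0.08194 hr
Wq(M/D/1) = ρ/(2(μ−λ)) = 0.04097 hr
Savings = 0.08194 − 0.04097 = 0.04097 hr

Final: 0.04097 hr


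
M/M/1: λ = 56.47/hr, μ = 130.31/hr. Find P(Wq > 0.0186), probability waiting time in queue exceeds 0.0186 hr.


ρ = 56.47/130.31 = 0.4334
P(Wq > t) = ρ·e^{−(μ−λ)t} = 0.4334·e^{−1.3734}
= 0.4334·0.253238 = 0.109741

Final: 0.109741


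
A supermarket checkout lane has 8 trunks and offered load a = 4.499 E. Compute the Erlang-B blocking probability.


B(c,a) = (a^c/c!) / Σ_{k=0}^{c} a^k/k!
a^8/8! = 4.163010
Σ terms (k=0..8): 1.00000 + 4.49900 + 10.12050 + 15.17738 + 17.07076 + 15.36027 + 11.51764 + 7.40255 + 4.16301 = 86.311098
B = 4.163010/86.311098 = 0.048233

Final: 0.048233


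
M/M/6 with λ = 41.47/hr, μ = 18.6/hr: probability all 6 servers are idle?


a = λ/μ = 41.47/18.6 = 2.2296; ρ = a/c = 0.3716
Σ_{k=0}^{5} a^k/k! (terms k=0..5) = 1.00000 + 2.22957 + 2.48549 + 1.84719 + 1.02961 + 0.45912 = 9.05098
Tail: a^6/(6!(1−ρ)) = 122.83625/(720·0.6284) = 0.27149
P₀ = 1/(9.05098 + 0.27149) = 1/9.32247 = 0.107268

Final: 0.107268


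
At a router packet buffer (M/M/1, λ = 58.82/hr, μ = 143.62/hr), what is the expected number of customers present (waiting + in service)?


ρ = λ/μ = 58.82/143.62 = 0.4096
L = ρ/(1−ρ) = 0.4096/(1 − 0.4096) = 0.4096/0.5904 = 0.6936

Final: 0.6936


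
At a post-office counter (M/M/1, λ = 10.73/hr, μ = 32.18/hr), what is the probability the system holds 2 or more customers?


ρ = 10.73/32.18 = 0.3334
P(N ≥ n) = ρ^n = 0.3334^2 = 0.111180

Final: 0.111180


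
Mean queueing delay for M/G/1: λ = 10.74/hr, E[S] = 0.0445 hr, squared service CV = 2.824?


ρ = λ·E[S] = 10.74·0.0445 = 0.4779
E[S²] = E[S]²(1+C_s²) = 0.0445²·(1+2.824) = 0.007572
Wq = λ·E[S²]/(2(1−ρ)) = 10.74·0.007572/(2·0.5221) = 0.07789 hr

Final: 0.07789 hr


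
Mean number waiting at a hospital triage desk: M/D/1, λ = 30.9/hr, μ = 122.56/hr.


ρ = 30.9/122.56 = 0.2521
M/D/1: Lq = ρ²/(2(1−ρ)) = 0.06357/(2·0.7479) = 0.04250

Final: 0.04250


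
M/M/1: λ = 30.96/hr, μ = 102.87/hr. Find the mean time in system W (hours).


W = 1/(μ−λ) = 1/(102.87 − 30.96) = 1/71.91 = 0.01391 hr

Final: 0.01391 hr


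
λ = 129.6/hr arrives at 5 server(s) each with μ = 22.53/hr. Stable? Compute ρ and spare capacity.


Total capacity cμ = 5·22.53 = 112.65/hr
ρ = λ/(cμ) = 129.6/112.65 = 1.1505
Stable ⇔ ρ < 1: NO
Spare capacity = cμ − λ = 112.65 − 129.6 = -16.95/hr

Final: ρ = 1.1505; unstable; margin = -16.95/hr


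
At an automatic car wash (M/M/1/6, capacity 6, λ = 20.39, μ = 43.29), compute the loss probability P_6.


ρ = λ/μ = 20.39/43.29 = 0.4710
P_K = (1−ρ)ρ^K/(1−ρ^(K+1)) = (0.5290·0.010919)/(1 − 0.005143)
= 0.005776/0.994857 = 0.005806

Final: 0.005806


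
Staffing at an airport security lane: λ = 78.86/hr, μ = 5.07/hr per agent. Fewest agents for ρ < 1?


Stability requires cμ > λ ⇔ c > λ/μ.
λ/μ = 78.86/5.07 = 15.5542
Minimum integer c = ⌊15.5542⌋ + 1 = 16
Check: 16·5.07 = 81.12 > 78.86, while 15·5.07 = 76.05 ≤ 78.86

Final: 16 servers


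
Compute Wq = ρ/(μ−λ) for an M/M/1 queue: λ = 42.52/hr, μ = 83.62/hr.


ρ = 42.52/83.62 = 0.5085
Wq = ρ/(μ−λ) = 0.5085/(83.62 − 42.52) = 0.5085/41.10 = 0.01237 hr

Final: 0.01237 hr


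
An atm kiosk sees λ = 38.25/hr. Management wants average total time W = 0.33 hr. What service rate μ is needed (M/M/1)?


W = 1/(μ−λ) ⇒ μ − λ = 1/W = 1/0.33 = 3.0303
μ = λ + 1/W = 38.25 + 3.0303 = 41.2803 per hr

Final: 41.2803 /hr


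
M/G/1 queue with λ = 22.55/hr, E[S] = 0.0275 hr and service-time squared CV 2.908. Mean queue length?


ρ = λ·E[S] = 22.55·0.0275 = 0.6201
Lq = ρ²(1+C_s²)/(2(1−ρ)) = 0.3846·(1+2.908)/(2·0.3799)
= 0.3846·3.9080/0.7597 = 1.97807

Final: 1.97807


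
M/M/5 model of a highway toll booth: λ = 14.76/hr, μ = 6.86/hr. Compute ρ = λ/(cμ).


ρ = λ/(cμ) = 14.76/(5·6.86) = 14.76/34.30 = 0.4303

Final: 0.4303


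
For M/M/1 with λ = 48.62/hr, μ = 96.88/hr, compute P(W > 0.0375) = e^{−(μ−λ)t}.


W ~ Exponential(μ−λ) for M/M/1.
μ − λ = 96.88 − 48.62 = 48.2600
P(W > t) = e^{−(μ−λ)t} = e^{−1.8097} = 0.163695

Final: 0.163695


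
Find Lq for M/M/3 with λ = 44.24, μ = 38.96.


a = λ/μ = 1.1355; ρ = a/3 = 0.3785
P₀ = 0.315171
Lq = P₀·a^c·ρ / (c!·(1−ρ)²) = 0.315171·1.46416·0.3785/(6·0.38625)
= 0.07537

Final: 0.07537


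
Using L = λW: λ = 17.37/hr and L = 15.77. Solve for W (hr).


W = L/λ = 15.77/17.37 = 0.9079 hr

Final: 0.9079 hr


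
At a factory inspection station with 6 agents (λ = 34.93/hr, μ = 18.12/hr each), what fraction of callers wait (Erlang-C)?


a = λ/μ = 1.9277; ρ = a/6 = 0.3213
P₀ = 0.145310 (from M/M/c formula)
C(c,a) = [a^c/(c!(1−ρ))]·P₀ = [51.31477/(720·0.6787)]·0.145310
= 0.10501·0.145310 = 0.015259

Final: 0.015259


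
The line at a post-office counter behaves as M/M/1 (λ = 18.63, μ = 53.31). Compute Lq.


ρ = 18.63/53.31 = 0.3495
Lq = ρ²/(1−ρ) = 0.1221/0.6505 = 0.1877

Final: 0.1877


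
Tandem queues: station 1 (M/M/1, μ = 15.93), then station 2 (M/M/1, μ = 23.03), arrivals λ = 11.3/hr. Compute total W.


Each node sees arrival rate λ = 11.3/hr (tandem ⇒ throughput preserved).
W₁ = 1/(μ₁−λ) = 1/(15.93−11.3) = 0.21598 hr
W₂ = 1/(μ₂−λ) = 1/(23.03−11.3) = 0.08525 hr
W_total = W₁ + W₂ = 0.21598 + 0.08525 = 0.30123 hr

Final: 0.30123 hr


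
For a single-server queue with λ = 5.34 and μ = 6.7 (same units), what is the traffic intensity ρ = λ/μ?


ρ = λ/μ = 5.34/6.7 = 0.7970

Final: 0.7970


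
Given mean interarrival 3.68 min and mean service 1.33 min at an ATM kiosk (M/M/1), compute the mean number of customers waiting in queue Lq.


λ = 60/3.68 = 16.3043 /hr
μ = 60/1.33 = 45.1128 /hr
ρ = λ/μ = 16.3043/45.1128 = 0.3614
Lq = ρ²/(1−ρ) = 0.1306/0.6386 = 0.2045

Final: 0.2045


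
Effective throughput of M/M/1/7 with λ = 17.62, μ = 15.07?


ρ = 1.1692; P_K = (1−ρ)ρ^7/(1−ρ^8) = 0.202784
λ_eff = λ(1 − P_K) = 17.62·(1 − 0.202784) = 17.62·0.797216 = 14.0469 /hr

Final: 14.0469 /hr


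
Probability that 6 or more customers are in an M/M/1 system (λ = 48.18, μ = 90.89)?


ρ = 48.18/90.89 = 0.5301
P(N ≥ n) = ρ^n = 0.5301^6 = 0.022187

Final: 0.022187


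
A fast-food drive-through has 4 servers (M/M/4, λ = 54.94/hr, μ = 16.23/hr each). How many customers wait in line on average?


a = λ/μ = 3.3851; ρ = a/4 = 0.8463
P₀ = 0.019169
Lq = P₀·a^c·ρ / (c!·(1−ρ)²) = 0.019169·131.30478·0.8463/(24·0.02363)
= 3.75549

Final: 3.75549


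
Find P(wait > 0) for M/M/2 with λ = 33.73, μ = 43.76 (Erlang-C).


a = λ/μ = 0.7708; ρ = a/2 = 0.3854
P₀ = 0.443629 (from M/M/c formula)
C(c,a) = [a^c/(c!(1−ρ))]·P₀ = [0.59413/(2·0.6146)]·0.443629
= 0.48334·0.443629 = 0.214424

Final: 0.214424


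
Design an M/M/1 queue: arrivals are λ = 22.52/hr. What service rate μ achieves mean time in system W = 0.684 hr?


W = 1/(μ−λ) ⇒ μ − λ = 1/W = 1/0.684 = 1.4620
μ = λ + 1/W = 22.52 + 1.4620 = 23.9820 per hr

Final: 23.9820 /hr


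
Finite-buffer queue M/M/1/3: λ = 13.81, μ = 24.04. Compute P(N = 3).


ρ = λ/μ = 13.81/24.04 = 0.5745
P_K = (1−ρ)ρ^K/(1−ρ^(K+1)) = (0.4255·0.189574)/(1 − 0.108902)
= 0.080671/0.891098 = 0.090530

Final: 0.090530


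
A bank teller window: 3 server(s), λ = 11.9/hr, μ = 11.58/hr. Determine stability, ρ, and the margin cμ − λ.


Total capacity cμ = 3·11.58 = 34.74/hr
ρ = λ/(cμ) = 11.9/34.74 = 0.3425
Stable ⇔ ρ < 1: YES
Spare capacity = cμ − λ = 34.74 − 11.9 = 22.84/hr

Final: ρ = 0.3425; stable; margin = 22.84/hr


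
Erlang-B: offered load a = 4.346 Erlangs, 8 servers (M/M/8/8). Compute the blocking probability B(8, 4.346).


B(c,a) = (a^c/c!) / Σ_{k=0}^{c} a^k/k!
a^8/8! = 3.156438
Σ terms (k=0..8): 1.00000 + 4.34600 + 9.44386 + 13.68100 + 14.86441 + 12.92014 + 9.35849 + 5.81029 + 3.15644 = 74.580629
B = 3.156438/74.580629 = 0.042322

Final: 0.042322


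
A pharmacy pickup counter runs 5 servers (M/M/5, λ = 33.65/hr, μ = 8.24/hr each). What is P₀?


a = λ/μ = 33.65/8.24 = 4.0837; ρ = a/c = 0.8167
Σ_{k=0}^{4} a^k/k! (terms k=0..4) = 1.00000 + 4.08374 + 8.33846 + 11.35069 + 11.58831 = 36.36120
Tail: a^5/(5!(1−ρ)) = 1135.76710/(120·0.1833) = 51.64857
P₀ = 1/(36.36120 + 51.64857) = 1/88.00977 = 0.011362

Final: 0.011362


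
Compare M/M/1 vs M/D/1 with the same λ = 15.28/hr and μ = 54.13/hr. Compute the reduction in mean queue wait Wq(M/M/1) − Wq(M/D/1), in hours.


ρ = 15.28/54.13 = 0.2823
Wq(M/M/1) = ρ/(μ−λ) = 0.2823/38.85 = 0.007266 hr
Wq(M/D/1) = ρ/(2(μ−λ)) = 0.003633 hr
Savings = 0.007266 − 0.003633 = 0.003633 hr

Final: 0.003633 hr


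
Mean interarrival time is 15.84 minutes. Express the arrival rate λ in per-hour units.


λ = 1/(interarrival time) in consistent units.
1 hour = 60 min, so λ = 60/15.84 = 3.7879 per hour

Final: 3.7879 /hr


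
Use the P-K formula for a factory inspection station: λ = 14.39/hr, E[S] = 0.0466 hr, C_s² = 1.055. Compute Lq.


ρ = λ·E[S] = 14.39·0.0466 = 0.6706
Lq = ρ²(1+C_s²)/(2(1−ρ)) = 0.4497·(1+1.055)/(2·0.3294)
= 0.4497·2.0550/0.6589 = 1.40255

Final: 1.40255


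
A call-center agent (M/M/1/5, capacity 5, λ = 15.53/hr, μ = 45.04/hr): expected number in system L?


ρ = 15.53/45.04 = 0.3448
L = ρ[1 − (K+1)ρ^K + Kρ^(K+1)] / [(1−ρ)(1−ρ^(K+1))]
Numerator: 0.3448·(1 − 6·0.004874 + 5·0.001680) = 0.337619
Denominator: (0.6552)·(0.998320) = 0.654094
L = 0.337619/0.654094 = 0.5162

Final: 0.5162


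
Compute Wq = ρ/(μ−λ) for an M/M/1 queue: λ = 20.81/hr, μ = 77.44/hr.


ρ = 20.81/77.44 = 0.2687
Wq = ρ/(μ−λ) = 0.2687/(77.44 − 20.81) = 0.2687/56.63 = 0.004745 hr

Final: 0.004745 hr


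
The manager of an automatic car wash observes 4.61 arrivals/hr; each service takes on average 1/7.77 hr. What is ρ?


ρ = λ/μ = 4.61/7.77 = 0.5933

Final: 0.5933


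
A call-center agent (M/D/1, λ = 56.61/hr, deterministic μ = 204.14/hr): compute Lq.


ρ = 56.61/204.14 = 0.2773
M/D/1: Lq = ρ²/(2(1−ρ)) = 0.07690/(2·0.7227) = 0.05320

Final: 0.05320


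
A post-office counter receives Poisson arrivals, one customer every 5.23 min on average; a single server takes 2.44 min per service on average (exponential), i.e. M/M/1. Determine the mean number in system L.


λ = 60/5.23 = 11.4723 /hr
μ = 60/2.44 = 24.5902 /hr
ρ = λ/μ = 11.4723/24.5902 = 0.4665
L = ρ/(1−ρ) = 0.4665/0.5335 = 0.8746

Final: 0.8746


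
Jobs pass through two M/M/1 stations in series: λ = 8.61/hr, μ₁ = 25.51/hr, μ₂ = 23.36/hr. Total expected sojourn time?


Each node sees arrival rate λ = 8.61/hr (tandem ⇒ throughput preserved).
W₁ = 1/(μ₁−λ) = 1/(25.51−8.61) = 0.05917 hr
W₂ = 1/(μ₂−λ) = 1/(23.36−8.61) = 0.06780 hr
W_total = W₁ + W₂ = 0.05917 + 0.06780 = 0.12697 hr

Final: 0.12697 hr


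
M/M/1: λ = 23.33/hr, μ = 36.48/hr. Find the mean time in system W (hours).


W = 1/(μ−λ) = 1/(36.48 − 23.33) = 1/13.15 = 0.07605 hr

Final: 0.07605 hr


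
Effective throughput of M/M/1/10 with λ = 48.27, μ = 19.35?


ρ = 2.4946; P_K = (1−ρ)ρ^10/(1−ρ^11) = 0.599156
λ_eff = λ(1 − P_K) = 48.27·(1 − 0.599156) = 48.27·0.400844 = 19.3488 /hr

Final: 19.3488 /hr


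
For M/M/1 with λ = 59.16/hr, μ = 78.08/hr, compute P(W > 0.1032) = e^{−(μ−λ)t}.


W ~ Exponential(μ−λ) for M/M/1.
μ − λ = 78.08 − 59.16 = 18.9200
P(W > t) = e^{−(μ−λ)t} = e^{−1.9525} = 0.141913

Final: 0.141913


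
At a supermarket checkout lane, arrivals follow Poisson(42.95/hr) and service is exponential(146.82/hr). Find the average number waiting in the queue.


ρ = 42.95/146.82 = 0.2925
Lq = ρ²/(1−ρ) = 0.08558/0.7075 = 0.1210

Final: 0.1210


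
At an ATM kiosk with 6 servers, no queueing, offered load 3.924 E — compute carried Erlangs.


B(6,3.924) = 0.111695 (Erlang-B)
Carried load = a(1 − B) = 3.924·(1 − 0.111695) = 3.924·0.888305 = 3.4857 E

Final: 3.4857 Erlangs


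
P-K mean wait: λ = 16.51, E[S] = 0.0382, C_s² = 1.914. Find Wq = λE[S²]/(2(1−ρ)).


ρ = λ·E[S] = 16.51·0.0382 = 0.6307
E[S²] = E[S]²(1+C_s²) = 0.0382²·(1+1.914) = 0.004252
Wq = λ·E[S²]/(2(1−ρ)) = 16.51·0.004252/(2·0.3693) = 0.09505 hr

Final: 0.09505 hr


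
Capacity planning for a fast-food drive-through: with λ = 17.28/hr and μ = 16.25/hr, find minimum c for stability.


Stability requires cμ > λ ⇔ c > λ/μ.
λ/μ = 17.28/16.25 = 1.0634
Minimum integer c = ⌊1.0634⌋ + 1 = 2
Check: 2·16.25 = 32.50 > 17.28, while 1·16.25 = 16.25 ≤ 17.28

Final: 2 servers


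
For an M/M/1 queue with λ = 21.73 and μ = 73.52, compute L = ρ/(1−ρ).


ρ = λ/μ = 21.73/73.52 = 0.2956
L = ρ/(1−ρ) = 0.2956/(1 − 0.2956) = 0.2956/0.7044 = 0.4196

Final: 0.4196


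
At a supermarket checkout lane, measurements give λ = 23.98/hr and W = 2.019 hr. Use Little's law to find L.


L = λW = 23.98·2.019 = 48.4156

Final: 48.4156


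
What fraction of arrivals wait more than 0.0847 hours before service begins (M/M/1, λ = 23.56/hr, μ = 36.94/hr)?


ρ = 23.56/36.94 = 0.6378
P(Wq > t) = ρ·e^{−(μ−λ)t} = 0.6378·e^{−1.1333}
= 0.6378·0.321974 = 0.205352

Final: 0.205352


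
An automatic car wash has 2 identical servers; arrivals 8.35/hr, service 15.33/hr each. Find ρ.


ρ = λ/(cμ) = 8.35/(2·15.33) = 8.35/30.66 = 0.2723

Final: 0.2723


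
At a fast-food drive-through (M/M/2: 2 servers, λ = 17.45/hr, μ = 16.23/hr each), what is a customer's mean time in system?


a = 1.0752; ρ = 0.5376; P₀ = 0.300741
Lq = P₀·a^c·ρ/(c!(1−ρ)²) = 0.43702
Wq = Lq/λ = 0.43702/17.45 = 0.02504 hr
W = Wq + 1/μ = 0.02504 + 0.06161 = 0.08666 hr

Final: 0.08666 hr


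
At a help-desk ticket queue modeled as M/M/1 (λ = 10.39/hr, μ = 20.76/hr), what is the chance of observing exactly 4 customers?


ρ = 10.39/20.76 = 0.5005
P_n = (1−ρ)·ρ^n = (1 − 0.5005)·0.5005^4 = 0.4995·0.062741 = 0.031340

Final: 0.031340


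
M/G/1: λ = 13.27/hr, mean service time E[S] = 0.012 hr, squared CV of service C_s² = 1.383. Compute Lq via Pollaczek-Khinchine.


ρ = λ·E[S] = 13.27·0.012 = 0.1592
Lq = ρ²(1+C_s²)/(2(1−ρ)) = 0.02536·(1+1.383)/(2·0.8408)
= 0.02536·2.3830/1.6815 = 0.03594

Final: 0.03594


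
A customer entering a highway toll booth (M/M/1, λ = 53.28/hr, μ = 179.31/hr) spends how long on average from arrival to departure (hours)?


W = 1/(μ−λ) = 1/(179.31 − 53.28) = 1/126.03 = 0.007935 hr

Final: 0.007935 hr


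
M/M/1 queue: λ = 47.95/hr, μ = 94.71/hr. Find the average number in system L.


ρ = λ/μ = 47.95/94.71 = 0.5063
L = ρ/(1−ρ) = 0.5063/(1 − 0.5063) = 0.5063/0.4937 = 1.0254

Final: 1.0254


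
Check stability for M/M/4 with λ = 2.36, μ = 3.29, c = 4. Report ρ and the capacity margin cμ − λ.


Total capacity cμ = 4·3.29 = 13.16/hr
ρ = λ/(cμ) = 2.36/13.16 = 0.1793
Stable ⇔ ρ < 1: YES
Spare capacity = cμ − λ = 13.16 − 2.36 = 10.80/hr

Final: ρ = 0.1793; stable; margin = 10.80/hr


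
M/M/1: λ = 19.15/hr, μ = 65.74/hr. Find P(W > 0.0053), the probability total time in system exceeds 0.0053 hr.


W ~ Exponential(μ−λ) for M/M/1.
μ − λ = 65.74 − 19.15 = 46.5900
P(W > t) = e^{−(μ−λ)t} = e^{−0.2469} = 0.781198

Final: 0.781198


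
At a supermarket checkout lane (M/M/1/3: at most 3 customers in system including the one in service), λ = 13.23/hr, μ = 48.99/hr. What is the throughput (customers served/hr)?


ρ = 0.2701; P_K = (1−ρ)ρ^3/(1−ρ^4) = 0.014453
λ_eff = λ(1 − P_K) = 13.23·(1 − 0.014453) = 13.23·0.985547 = 13.0388 /hr

Final: 13.0388 /hr


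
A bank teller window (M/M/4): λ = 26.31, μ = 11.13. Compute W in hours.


a = 2.3639; ρ = 0.5910; P₀ = 0.086654
Lq = P₀·a^c·ρ/(c!(1−ρ)²) = 0.39823
Wq = Lq/λ = 0.39823/26.31 = 0.01514 hr
W = Wq + 1/μ = 0.01514 + 0.08985 = 0.10498 hr

Final: 0.10498 hr


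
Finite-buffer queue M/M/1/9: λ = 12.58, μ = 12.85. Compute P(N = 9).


ρ = λ/μ = 12.58/12.85 = 0.9790
P_K = (1−ρ)ρ^K/(1−ρ^(K+1)) = (0.02101·0.826033)/(1 − 0.808677)
= 0.017356/0.191323 = 0.090718

Final: 0.090718


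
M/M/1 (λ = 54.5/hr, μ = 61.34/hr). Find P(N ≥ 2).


ρ = 54.5/61.34 = 0.8885
P(N ≥ n) = ρ^n = 0.8885^2 = 0.789415

Final: 0.789415


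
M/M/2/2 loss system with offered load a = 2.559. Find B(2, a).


B(c,a) = (a^c/c!) / Σ_{k=0}^{c} a^k/k!
a^2/2! = 3.274241
Σ terms (k=0..2): 1.00000 + 2.55900 + 3.27424 = 6.833241
B = 3.274241/6.833241 = 0.479164

Final: 0.479164


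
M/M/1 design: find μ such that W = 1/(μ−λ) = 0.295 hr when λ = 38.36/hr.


W = 1/(μ−λ) ⇒ μ − λ = 1/W = 1/0.295 = 3.3898
μ = λ + 1/W = 38.36 + 3.3898 = 41.7498 per hr

Final: 41.7498 /hr


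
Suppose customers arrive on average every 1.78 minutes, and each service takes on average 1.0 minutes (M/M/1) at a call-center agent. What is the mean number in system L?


λ = 60/1.78 = 33.7079 /hr
μ = 60/1.0 = 60.0000 /hr
ρ = λ/μ = 33.7079/60.0000 = 0.5618
L = ρ/(1−ρ) = 0.5618/0.4382 = 1.2821

Final: 1.2821


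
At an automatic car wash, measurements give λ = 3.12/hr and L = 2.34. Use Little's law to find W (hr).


W = L/λ = 2.34/3.12 = 0.7500 hr

Final: 0.7500 hr


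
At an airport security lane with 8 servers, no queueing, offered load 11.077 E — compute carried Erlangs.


B(8,11.077) = 0.385985 (Erlang-B)
Carried load = a(1 − B) = 11.077·(1 − 0.385985) = 11.077·0.614015 = 6.8014 E

Final: 6.8014 Erlangs


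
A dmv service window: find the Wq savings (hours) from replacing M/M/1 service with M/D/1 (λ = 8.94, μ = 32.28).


ρ = 8.94/32.28 = 0.2770
Wq(M/M/1) = ρ/(μ−λ) = 0.2770/23.34 = 0.01187 hr
Wq(M/D/1) = ρ/(2(μ−λ)) = 0.005933 hr
Savings = 0.01187 − 0.005933 = 0.005933 hr

Final: 0.005933 hr


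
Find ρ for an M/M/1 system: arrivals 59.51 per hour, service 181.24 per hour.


ρ = λ/μ = 59.51/181.24 = 0.3283

Final: 0.3283


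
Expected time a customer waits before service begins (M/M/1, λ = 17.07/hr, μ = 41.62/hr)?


ρ = 17.07/41.62 = 0.4101
Wq = ρ/(μ−λ) = 0.4101/(41.62 − 17.07) = 0.4101/24.55 = 0.01671 hr

Final: 0.01671 hr


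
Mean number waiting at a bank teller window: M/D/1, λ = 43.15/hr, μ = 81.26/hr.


ρ = 43.15/81.26 = 0.5310
M/D/1: Lq = ρ²/(2(1−ρ)) = 0.2820/(2·0.4690) = 0.30062

Final: 0.30062


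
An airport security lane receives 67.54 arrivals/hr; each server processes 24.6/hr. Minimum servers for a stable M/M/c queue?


Stability requires cμ > λ ⇔ c > λ/μ.
λ/μ = 67.54/24.6 = 2.7455
Minimum integer c = ⌊2.7455⌋ + 1 = 3
Check: 3·24.6 = 73.80 > 67.54, while 2·24.6 = 49.20 ≤ 67.54

Final: 3 servers


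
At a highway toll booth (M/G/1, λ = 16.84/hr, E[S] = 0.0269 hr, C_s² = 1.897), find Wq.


ρ = λ·E[S] = 16.84·0.0269 = 0.4530
E[S²] = E[S]²(1+C_s²) = 0.0269²·(1+1.897) = 0.002096
Wq = λ·E[S²]/(2(1−ρ)) = 16.84·0.002096/(2·0.5470) = 0.03227 hr

Final: 0.03227 hr


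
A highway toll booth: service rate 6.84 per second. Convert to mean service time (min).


Mean service time = 1/μ = 1/6.84 second = 0.14620 second
In minutes: 0.14620 × 0.0166667 = 0.002437 min

Final: 0.002437 min


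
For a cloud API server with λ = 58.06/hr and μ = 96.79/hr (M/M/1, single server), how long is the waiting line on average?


ρ = 58.06/96.79 = 0.5999
Lq = ρ²/(1−ρ) = 0.3598/0.4001 = 0.8992

Final: 0.8992


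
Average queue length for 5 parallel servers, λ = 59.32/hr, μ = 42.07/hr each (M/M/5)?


a = λ/μ = 1.4100; ρ = a/5 = 0.2820
P₀ = 0.243858
Lq = P₀·a^c·ρ / (c!·(1−ρ)²) = 0.243858·5.57369·0.2820/(120·0.51552)
= 0.006196

Final: 0.006196


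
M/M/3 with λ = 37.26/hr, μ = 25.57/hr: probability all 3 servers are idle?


a = λ/μ = 37.26/25.57 = 1.4572; ρ = a/c = 0.4857
Σ_{k=0}^{2} a^k/k! (terms k=0..2) = 1.00000 + 1.45718 + 1.06168 = 3.51886
Tail: a^3/(3!(1−ρ)) = 3.09411/(6·0.5143) = 1.00274
P₀ = 1/(3.51886 + 1.00274) = 1/4.52160 = 0.221161

Final: 0.221161


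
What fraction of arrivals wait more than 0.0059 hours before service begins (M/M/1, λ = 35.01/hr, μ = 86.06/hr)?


ρ = 35.01/86.06 = 0.4068
P(Wq > t) = ρ·e^{−(μ−λ)t} = 0.4068·e^{−0.3012}
= 0.4068·0.739933 = 0.301012

Final: 0.301012


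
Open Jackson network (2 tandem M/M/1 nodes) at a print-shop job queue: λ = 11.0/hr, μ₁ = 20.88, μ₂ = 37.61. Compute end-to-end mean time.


Each node sees arrival rate λ = 11.0/hr (tandem ⇒ throughput preserved).
W₁ = 1/(μ₁−λ) = 1/(20.88−11.0) = 0.10121 hr
W₂ = 1/(μ₂−λ) = 1/(37.61−11.0) = 0.03758 hr
W_total = W₁ + W₂ = 0.10121 + 0.03758 = 0.13879 hr

Final: 0.13879 hr


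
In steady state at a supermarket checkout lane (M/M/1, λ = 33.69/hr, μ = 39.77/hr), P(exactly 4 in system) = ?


ρ = 33.69/39.77 = 0.8471
P_n = (1−ρ)·ρ^n = (1 − 0.8471)·0.8471^4 = 0.1529·0.514970 = 0.078728

Final: 0.078728


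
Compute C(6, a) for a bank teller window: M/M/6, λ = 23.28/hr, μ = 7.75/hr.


a = λ/μ = 3.0039; ρ = a/6 = 0.5006
P₀ = 0.048764 (from M/M/c formula)
C(c,a) = [a^c/(c!(1−ρ))]·P₀ = [734.66211/(720·0.4994)]·0.048764
= 2.04336·0.048764 = 0.099643

Final: 0.099643


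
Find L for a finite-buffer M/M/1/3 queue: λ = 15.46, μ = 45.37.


ρ = 15.46/45.37 = 0.3408
L = ρ[1 − (K+1)ρ^K + Kρ^(K+1)] / [(1−ρ)(1−ρ^(K+1))]
Numerator: 0.3408·(1 − 4·0.039566 + 3·0.013482) = 0.300607
Denominator: (0.6592)·(0.986518) = 0.650358
L = 0.300607/0.650358 = 0.4622

Final: 0.4622


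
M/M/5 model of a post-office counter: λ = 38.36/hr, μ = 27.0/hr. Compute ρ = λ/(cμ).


ρ = λ/(cμ) = 38.36/(5·27.0) = 38.36/135.00 = 0.2841

Final: 0.2841


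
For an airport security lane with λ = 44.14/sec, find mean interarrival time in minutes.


Mean interarrival time = 1/λ = 1/44.14 second = 0.02266 second
In minutes: 0.02266 × 0.0166667 = 0.0003776 min

Final: 0.0003776 min


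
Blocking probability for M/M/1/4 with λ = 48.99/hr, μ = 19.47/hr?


ρ = λ/μ = 48.99/19.47 = 2.5162
P_K = (1−ρ)ρ^K/(1−ρ^(K+1)) = (-1.5162·40.083529)/(1 − 100.857324)
= -60.773795/-99.857324 = 0.608606

Final: 0.608606


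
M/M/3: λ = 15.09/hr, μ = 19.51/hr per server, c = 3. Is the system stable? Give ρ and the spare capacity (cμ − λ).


Total capacity cμ = 3·19.51 = 58.53/hr
ρ = λ/(cμ) = 15.09/58.53 = 0.2578
Stable ⇔ ρ < 1: YES
Spare capacity = cμ − λ = 58.53 − 15.09 = 43.44/hr

Final: ρ = 0.2578; stable; margin = 43.44/hr


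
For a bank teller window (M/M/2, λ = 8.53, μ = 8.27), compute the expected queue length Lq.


a = λ/μ = 1.0314; ρ = a/2 = 0.5157
P₀ = 0.319505
Lq = P₀·a^c·ρ / (c!·(1−ρ)²) = 0.319505·1.06387·0.5157/(2·0.23453)
= 0.37373

Final: 0.37373


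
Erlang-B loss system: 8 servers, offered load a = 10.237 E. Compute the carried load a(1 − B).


B(8,10.237) = 0.349275 (Erlang-B)
Carried load = a(1 − B) = 10.237·(1 − 0.349275) = 10.237·0.650725 = 6.6615 E

Final: 6.6615 Erlangs
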